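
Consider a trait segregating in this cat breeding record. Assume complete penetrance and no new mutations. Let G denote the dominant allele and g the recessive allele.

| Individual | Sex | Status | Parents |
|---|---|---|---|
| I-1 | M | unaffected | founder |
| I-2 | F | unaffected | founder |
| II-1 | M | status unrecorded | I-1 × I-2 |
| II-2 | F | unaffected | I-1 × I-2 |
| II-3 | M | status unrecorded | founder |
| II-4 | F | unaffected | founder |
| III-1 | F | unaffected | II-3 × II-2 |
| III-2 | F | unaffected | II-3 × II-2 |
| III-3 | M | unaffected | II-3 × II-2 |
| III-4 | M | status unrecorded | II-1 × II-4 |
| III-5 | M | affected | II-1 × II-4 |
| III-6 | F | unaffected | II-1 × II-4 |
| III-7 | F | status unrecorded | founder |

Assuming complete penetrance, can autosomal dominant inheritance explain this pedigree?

No assignment of genotypes under autosomal dominant satisfies every parent–offspring relationship, so the pedigree is inconsistent.

No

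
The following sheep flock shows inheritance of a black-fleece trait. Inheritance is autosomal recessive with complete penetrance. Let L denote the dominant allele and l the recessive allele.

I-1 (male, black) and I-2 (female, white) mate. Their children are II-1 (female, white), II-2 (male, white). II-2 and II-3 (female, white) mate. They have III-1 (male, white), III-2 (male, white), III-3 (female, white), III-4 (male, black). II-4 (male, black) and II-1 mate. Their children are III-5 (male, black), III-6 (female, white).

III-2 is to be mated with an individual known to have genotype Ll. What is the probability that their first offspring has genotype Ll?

II-2 is white so carries L and received l from I-1 (ll), so II-2 is Ll.
II-3 is white so carries L and passed l to III-4 (ll), so II-3 is Ll.
III-2 is a white offspring of II-2 (Ll) × II-3 (Ll), whose cross gives 1/4 LL : 1/2 Ll : 1/4 ll; conditioning on being white, III-2 is LL with probability 1/3, Ll with probability 2/3.
Summing over parental genotype combinations, P(offspring has genotype Ll) = 1/3·1/2 + 2/3·1/2 = 1/2.

1/2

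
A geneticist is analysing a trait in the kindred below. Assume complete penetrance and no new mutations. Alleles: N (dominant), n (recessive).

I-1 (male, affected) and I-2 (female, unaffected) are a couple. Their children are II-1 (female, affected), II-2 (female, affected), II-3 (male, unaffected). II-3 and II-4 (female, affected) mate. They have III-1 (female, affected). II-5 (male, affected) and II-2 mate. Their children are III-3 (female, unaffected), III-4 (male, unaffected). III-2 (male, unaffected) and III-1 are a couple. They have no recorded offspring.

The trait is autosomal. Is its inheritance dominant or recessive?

II-5 and II-2 are both affected yet have an unaffected child III-3. Under a recessive model two affected parents are homozygous and every child would be affected, so the trait cannot be recessive.

dominant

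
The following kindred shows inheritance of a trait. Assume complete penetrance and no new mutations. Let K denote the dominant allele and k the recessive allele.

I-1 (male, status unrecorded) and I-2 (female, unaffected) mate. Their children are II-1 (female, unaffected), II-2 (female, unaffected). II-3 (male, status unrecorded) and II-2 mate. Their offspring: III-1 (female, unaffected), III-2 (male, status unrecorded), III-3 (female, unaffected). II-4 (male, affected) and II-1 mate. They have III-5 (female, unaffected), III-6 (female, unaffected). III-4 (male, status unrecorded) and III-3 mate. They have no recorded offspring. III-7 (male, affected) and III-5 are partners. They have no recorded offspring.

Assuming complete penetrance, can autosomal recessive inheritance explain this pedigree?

Yes

A consistent assignment under autosomal recessive exists: I-1 KK, I-2 KK, II-1 KK, II-2 KK, II-3 KK, II-4 kk, III-1 KK, III-2 KK, III-3 KK, III-4 KK, III-5 Kk, III-6 Kk, III-7 kk.
In this assignment every recorded phenotype matches its genotype and every non-founder's genotype is obtainable from its parents' genotypes, so the pedigree is consistent.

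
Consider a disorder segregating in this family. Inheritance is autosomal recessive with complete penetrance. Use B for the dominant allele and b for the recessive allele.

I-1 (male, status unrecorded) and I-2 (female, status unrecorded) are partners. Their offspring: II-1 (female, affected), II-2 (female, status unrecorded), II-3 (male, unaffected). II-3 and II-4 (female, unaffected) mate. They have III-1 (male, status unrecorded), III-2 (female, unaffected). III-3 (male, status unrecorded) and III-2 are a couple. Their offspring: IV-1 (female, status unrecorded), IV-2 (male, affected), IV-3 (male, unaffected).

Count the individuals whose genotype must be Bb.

Obligate heterozygotes: III-2 is unaffected so carries B and passed b to IV-2 (bb), so III-2 is Bb.
Every other individual is either homozygous by phenotype or has at least one consistent homozygous assignment, so the count is 1.

1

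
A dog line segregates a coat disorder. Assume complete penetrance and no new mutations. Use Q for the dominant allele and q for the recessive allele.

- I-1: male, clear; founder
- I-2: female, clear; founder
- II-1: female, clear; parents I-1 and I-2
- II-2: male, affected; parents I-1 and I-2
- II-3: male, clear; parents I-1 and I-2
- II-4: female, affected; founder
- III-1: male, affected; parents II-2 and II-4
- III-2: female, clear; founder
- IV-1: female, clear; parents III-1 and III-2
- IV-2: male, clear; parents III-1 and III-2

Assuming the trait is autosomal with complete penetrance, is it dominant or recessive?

recessive

I-1 and I-2 are both clear yet have an affected child II-2. Under dominance, an affected child requires at least one affected parent, so the trait cannot be dominant.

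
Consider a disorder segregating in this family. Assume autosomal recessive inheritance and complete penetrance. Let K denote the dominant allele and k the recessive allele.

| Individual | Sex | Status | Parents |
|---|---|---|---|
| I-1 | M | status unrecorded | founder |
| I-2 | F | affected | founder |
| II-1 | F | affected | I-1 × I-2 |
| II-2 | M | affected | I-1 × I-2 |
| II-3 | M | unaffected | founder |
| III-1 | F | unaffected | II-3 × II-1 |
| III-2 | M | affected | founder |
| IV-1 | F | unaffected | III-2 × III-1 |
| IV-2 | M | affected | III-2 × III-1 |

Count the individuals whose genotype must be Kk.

Obligate heterozygotes: III-1 is unaffected so carries K and received k from II-1 (kk), so III-1 is Kk; IV-1 is unaffected so carries K and received k from III-2 (kk), so IV-1 is Kk.
Every other individual is either homozygous by phenotype or has at least one consistent homozygous assignment, so the count is 2.

2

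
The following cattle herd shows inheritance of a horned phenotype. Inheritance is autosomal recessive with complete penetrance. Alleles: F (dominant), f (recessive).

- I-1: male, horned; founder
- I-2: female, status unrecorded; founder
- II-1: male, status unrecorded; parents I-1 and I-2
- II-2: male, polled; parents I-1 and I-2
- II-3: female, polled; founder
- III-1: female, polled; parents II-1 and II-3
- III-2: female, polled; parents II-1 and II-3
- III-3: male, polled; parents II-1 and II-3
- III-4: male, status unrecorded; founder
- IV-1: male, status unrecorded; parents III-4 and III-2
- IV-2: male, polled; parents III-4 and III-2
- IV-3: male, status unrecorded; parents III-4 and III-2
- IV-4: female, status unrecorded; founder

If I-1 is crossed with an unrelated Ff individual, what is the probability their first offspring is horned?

I-1 is horned, so I-1 is ff.
The cross gives 1/2 Ff : 1/2 ff, so P(offspring is horned) = 1/2.

1/2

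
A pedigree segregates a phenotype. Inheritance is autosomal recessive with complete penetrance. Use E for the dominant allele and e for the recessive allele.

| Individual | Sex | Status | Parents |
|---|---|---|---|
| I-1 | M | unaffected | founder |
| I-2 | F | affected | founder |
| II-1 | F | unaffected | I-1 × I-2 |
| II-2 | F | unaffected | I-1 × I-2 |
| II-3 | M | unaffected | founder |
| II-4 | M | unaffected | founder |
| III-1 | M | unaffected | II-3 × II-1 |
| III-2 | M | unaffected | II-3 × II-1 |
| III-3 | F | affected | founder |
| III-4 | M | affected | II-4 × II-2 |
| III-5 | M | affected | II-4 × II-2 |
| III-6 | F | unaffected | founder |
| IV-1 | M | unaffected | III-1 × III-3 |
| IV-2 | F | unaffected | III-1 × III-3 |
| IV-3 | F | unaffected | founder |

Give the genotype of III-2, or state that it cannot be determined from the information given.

III-2's phenotype allows EE or Ee, and no parent or child forces a single allele at both positions; consistent genotype assignments exist with III-2 as EE or Ee.

cannot be determined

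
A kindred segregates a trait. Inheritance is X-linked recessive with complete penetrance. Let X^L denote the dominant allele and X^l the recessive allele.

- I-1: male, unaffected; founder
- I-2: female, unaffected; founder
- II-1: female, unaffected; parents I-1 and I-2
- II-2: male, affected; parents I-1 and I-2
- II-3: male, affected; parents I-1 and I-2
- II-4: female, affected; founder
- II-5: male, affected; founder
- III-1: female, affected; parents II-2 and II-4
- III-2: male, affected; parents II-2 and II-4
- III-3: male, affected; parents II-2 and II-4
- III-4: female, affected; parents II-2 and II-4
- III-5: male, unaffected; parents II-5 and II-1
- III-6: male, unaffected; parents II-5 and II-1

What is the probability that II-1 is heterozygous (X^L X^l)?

1/5

I-1 is unaffected, so I-1 is X^L Y.
I-2 is unaffected so carries L and passed l to II-2 (X^l Y), so I-2 is X^L X^l.
Their cross gives offspring ratios 1/2 X^L X^L : 1/2 X^L X^l. Conditioning on II-1 being unaffected, P(X^L X^l) = 1/2 / 1 = 1/2 before taking II-1's own offspring into account.
II-5 is affected, so II-5 is X^l Y.
Now use II-1's offspring. Probability of each recorded status — unaffected son III-5: 1/2 if II-1 is X^L X^l, 1 if X^L X^L; unaffected son III-6: 1/2 if II-1 is X^L X^l, 1 if X^L X^L.
Bayes: P(X^L X^l) = 1/2·1/4 / (1/2·1/4 + 1/2·1) = 1/5.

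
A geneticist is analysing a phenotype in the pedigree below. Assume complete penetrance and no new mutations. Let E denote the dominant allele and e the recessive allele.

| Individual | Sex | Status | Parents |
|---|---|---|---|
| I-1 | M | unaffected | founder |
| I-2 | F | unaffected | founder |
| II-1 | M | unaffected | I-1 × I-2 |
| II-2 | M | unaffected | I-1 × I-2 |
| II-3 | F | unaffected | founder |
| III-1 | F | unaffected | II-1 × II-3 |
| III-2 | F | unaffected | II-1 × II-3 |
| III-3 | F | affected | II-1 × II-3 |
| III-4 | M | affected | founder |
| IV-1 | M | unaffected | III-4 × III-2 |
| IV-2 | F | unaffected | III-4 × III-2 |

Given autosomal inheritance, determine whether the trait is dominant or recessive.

recessive

II-1 and II-3 are both unaffected yet have an affected child III-3. Under dominance, an affected child requires at least one affected parent, so the trait cannot be dominant.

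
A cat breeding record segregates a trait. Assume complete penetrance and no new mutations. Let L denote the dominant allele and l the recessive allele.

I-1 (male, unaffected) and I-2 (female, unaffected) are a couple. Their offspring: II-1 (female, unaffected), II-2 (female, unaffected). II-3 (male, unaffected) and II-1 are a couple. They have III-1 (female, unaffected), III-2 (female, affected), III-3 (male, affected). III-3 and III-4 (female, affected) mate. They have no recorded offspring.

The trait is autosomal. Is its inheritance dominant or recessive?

recessive

II-3 and II-1 are both unaffected yet have an affected child III-2. Under dominance, an affected child requires at least one affected parent, so the trait cannot be dominant.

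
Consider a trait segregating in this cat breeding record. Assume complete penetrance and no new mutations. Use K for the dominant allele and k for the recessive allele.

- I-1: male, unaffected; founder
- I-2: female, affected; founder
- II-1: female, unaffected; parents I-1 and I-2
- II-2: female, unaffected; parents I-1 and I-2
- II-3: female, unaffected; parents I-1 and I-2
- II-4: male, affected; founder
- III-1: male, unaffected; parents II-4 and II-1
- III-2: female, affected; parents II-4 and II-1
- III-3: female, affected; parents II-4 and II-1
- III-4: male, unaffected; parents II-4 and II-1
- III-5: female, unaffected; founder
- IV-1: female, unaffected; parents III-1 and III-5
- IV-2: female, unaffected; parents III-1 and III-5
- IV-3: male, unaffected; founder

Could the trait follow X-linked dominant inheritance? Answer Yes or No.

Yes

A consistent assignment under X-linked dominant exists: I-1 X^k Y, I-2 X^K X^k, II-1 X^k X^k, II-2 X^k X^k, II-3 X^k X^k, II-4 X^K Y, III-1 X^k Y, III-2 X^K X^k, III-3 X^K X^k, III-4 X^k Y, III-5 X^k X^k, IV-1 X^k X^k, IV-2 X^k X^k, IV-3 X^k Y.
In this assignment every recorded phenotype matches its genotype and every non-founder's genotype is obtainable from its parents' genotypes, so the pedigree is consistent.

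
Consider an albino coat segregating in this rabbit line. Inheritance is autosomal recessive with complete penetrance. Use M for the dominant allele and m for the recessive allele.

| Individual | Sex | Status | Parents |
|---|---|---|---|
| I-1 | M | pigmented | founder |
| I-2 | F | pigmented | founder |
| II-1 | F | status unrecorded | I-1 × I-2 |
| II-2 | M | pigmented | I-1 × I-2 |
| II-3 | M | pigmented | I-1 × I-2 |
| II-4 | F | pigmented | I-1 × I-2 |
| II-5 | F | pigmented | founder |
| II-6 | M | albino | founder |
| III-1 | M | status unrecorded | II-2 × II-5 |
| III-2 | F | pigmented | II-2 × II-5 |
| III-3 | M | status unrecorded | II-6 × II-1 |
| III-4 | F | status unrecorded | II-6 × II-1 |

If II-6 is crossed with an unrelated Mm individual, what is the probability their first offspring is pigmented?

II-6 is albino, so II-6 is mm.
The cross gives 1/2 Mm : 1/2 mm, so P(offspring is pigmented) = 1/2.

1/2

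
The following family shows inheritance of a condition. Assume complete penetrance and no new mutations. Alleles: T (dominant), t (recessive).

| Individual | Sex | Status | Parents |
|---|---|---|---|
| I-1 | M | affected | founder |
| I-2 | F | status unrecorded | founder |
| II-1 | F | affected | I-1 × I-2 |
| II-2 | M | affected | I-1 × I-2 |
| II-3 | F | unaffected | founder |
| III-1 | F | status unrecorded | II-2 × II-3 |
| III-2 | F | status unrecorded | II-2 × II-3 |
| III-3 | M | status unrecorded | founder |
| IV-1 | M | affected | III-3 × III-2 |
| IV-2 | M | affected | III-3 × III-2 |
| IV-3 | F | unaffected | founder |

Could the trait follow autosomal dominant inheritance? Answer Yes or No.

Yes

A consistent assignment under autosomal dominant exists: I-1 TT, I-2 TT, II-1 TT, II-2 TT, II-3 tt, III-1 Tt, III-2 Tt, III-3 TT, IV-1 TT, IV-2 TT, IV-3 tt.
In this assignment every recorded phenotype matches its genotype and every non-founder's genotype is obtainable from its parents' genotypes, so the pedigree is consistent.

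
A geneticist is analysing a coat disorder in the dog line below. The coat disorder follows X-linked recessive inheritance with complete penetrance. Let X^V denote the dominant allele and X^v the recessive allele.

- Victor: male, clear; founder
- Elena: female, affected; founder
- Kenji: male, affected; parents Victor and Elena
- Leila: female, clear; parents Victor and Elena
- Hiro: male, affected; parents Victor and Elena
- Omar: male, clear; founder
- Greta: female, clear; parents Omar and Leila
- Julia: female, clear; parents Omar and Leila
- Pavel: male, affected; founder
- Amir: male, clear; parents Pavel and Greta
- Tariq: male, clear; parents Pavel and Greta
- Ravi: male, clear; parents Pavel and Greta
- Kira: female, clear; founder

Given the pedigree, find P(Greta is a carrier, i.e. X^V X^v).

1/9

Omar is clear, so Omar is X^V Y.
Leila is clear so carries V and received v from Elena (X^v X^v), so Leila is X^V X^v.
Their cross gives offspring ratios 1/2 X^V X^V : 1/2 X^V X^v. Conditioning on Greta being clear, P(X^V X^v) = 1/2 / 1 = 1/2 before taking Greta's own offspring into account.
Pavel is affected, so Pavel is X^v Y.
Now use Greta's offspring. Probability of each recorded status — clear son Amir: 1/2 if Greta is X^V X^v, 1 if X^V X^V; clear son Tariq: 1/2 if Greta is X^V X^v, 1 if X^V X^V; clear son Ravi: 1/2 if Greta is X^V X^v, 1 if X^V X^V.
Bayes: P(X^V X^v) = 1/2·1/8 / (1/2·1/8 + 1/2·1) = 1/9.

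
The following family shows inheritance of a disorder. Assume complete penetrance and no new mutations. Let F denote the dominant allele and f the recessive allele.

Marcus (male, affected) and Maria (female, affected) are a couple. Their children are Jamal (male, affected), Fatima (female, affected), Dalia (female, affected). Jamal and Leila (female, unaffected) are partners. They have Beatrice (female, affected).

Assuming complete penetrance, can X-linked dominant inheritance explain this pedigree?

Yes

A consistent assignment under X-linked dominant exists: Marcus X^F Y, Maria X^F X^F, Jamal X^F Y, Fatima X^F X^F, Dalia X^F X^F, Leila X^f X^f, Beatrice X^F X^f.
In this assignment every recorded phenotype matches its genotype and every non-founder's genotype is obtainable from its parents' genotypes, so the pedigree is consistent.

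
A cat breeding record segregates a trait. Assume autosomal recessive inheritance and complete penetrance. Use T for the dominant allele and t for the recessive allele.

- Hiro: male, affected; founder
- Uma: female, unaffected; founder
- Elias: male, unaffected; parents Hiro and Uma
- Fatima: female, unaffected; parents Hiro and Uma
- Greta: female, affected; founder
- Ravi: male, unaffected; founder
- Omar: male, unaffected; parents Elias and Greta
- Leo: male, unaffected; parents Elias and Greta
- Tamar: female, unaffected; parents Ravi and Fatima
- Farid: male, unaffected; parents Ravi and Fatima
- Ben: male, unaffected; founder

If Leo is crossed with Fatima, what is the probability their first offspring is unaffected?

Leo is unaffected so carries T and received t from Greta (tt), so Leo is Tt.
Fatima is unaffected so carries T and received t from Hiro (tt), so Fatima is Tt.
The cross gives 1/4 TT : 1/2 Tt : 1/4 tt, so P(offspring is unaffected) = 3/4.

3/4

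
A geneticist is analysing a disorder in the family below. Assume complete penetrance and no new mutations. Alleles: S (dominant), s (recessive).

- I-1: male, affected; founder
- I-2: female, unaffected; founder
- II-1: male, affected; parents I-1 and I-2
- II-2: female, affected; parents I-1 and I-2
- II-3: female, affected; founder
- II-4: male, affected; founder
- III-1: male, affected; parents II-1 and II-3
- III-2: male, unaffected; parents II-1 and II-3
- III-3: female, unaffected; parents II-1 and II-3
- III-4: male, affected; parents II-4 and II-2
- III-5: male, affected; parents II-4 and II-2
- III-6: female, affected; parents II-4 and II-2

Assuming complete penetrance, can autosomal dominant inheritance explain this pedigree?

A consistent assignment under autosomal dominant exists: I-1 SS, I-2 ss, II-1 Ss, II-2 Ss, II-3 Ss, II-4 SS, III-1 SS, III-2 ss, III-3 ss, III-4 SS, III-5 SS, III-6 SS.
In this assignment every recorded phenotype matches its genotype and every non-founder's genotype is obtainable from its parents' genotypes, so the pedigree is consistent.

Yes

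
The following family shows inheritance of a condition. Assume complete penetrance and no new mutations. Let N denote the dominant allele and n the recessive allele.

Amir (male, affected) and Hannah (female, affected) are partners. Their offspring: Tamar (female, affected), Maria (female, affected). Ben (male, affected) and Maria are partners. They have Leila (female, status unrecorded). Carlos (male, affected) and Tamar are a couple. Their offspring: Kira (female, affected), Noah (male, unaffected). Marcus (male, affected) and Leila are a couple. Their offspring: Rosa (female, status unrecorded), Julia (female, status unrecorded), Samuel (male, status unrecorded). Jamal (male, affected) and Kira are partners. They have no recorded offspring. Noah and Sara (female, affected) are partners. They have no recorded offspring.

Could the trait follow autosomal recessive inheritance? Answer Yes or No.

Under autosomal recessive, Noah (unaffected, male) cannot arise from Carlos (affected) × Tamar (affected).

No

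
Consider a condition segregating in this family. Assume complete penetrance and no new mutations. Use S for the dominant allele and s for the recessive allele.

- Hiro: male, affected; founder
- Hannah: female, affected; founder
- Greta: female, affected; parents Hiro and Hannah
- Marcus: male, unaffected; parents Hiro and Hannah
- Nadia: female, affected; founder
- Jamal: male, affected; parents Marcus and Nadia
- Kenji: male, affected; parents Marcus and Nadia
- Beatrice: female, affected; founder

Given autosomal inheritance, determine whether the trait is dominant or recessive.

Hiro and Hannah are both affected yet have an unaffected child Marcus. Under a recessive model two affected parents are homozygous and every child would be affected, so the trait cannot be recessive.

dominant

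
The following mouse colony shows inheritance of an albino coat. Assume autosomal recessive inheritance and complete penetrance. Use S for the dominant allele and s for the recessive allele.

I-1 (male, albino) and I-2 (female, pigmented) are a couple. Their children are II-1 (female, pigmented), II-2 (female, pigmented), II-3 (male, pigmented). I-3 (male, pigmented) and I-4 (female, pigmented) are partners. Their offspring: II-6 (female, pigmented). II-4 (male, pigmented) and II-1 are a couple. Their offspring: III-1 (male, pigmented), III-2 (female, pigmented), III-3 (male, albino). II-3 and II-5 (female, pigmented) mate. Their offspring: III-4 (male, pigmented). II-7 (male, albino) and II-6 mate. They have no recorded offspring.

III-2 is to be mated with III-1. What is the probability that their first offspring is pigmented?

II-4 is pigmented so carries S and passed s to III-3 (ss), so II-4 is Ss.
II-1 is pigmented so carries S and received s from I-1 (ss), so II-1 is Ss.
III-2 is a pigmented offspring of II-4 (Ss) × II-1 (Ss), whose cross gives 1/4 SS : 1/2 Ss : 1/4 ss; conditioning on being pigmented, III-2 is SS with probability 1/3, Ss with probability 2/3.
III-1 is a pigmented offspring of II-4 (Ss) × II-1 (Ss), whose cross gives 1/4 SS : 1/2 Ss : 1/4 ss; conditioning on being pigmented, III-1 is SS with probability 1/3, Ss with probability 2/3.
Summing over parental genotype combinations, P(offspring is pigmented) = 1/9·1 + 2/9·1 + 2/9·1 + 4/9·3/4 = 8/9.

8/9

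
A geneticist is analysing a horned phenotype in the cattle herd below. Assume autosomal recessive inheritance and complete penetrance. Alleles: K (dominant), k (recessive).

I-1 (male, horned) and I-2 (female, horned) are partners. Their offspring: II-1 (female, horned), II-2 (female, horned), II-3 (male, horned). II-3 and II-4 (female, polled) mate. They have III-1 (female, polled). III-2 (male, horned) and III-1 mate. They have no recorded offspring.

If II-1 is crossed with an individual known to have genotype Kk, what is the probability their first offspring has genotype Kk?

1/2

II-1 is horned, so II-1 is kk.
The cross gives 1/2 Kk : 1/2 kk, so P(offspring has genotype Kk) = 1/2.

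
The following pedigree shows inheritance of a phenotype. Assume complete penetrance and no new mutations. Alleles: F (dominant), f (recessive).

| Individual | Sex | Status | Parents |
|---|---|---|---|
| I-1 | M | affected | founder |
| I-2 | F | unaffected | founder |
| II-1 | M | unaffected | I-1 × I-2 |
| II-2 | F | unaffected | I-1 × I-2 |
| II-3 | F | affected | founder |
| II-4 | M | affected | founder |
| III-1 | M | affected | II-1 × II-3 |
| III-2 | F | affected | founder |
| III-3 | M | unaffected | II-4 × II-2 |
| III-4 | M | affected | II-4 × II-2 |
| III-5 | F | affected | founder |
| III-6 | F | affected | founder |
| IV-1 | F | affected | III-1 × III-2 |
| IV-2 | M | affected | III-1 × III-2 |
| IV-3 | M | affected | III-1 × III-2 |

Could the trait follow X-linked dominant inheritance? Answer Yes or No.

No

Under X-linked dominant, II-2 (unaffected, female) cannot arise from I-1 (affected) × I-2 (unaffected).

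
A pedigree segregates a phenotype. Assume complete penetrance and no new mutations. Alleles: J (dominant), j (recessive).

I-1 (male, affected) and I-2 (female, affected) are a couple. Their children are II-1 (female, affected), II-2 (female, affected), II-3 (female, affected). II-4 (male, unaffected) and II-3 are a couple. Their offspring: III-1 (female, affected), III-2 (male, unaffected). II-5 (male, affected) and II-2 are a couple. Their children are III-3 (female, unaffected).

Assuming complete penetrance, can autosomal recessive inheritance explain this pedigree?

Under autosomal recessive, III-3 (unaffected, female) cannot arise from II-5 (affected) × II-2 (affected).

No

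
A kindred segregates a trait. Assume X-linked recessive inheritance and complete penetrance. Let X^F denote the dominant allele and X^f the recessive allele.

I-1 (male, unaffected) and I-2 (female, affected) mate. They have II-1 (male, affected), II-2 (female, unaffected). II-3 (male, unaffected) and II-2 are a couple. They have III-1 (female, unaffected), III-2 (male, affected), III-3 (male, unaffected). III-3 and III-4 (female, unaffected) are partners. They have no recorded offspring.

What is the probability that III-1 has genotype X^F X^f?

1/2

II-3 is unaffected, so II-3 is X^F Y.
II-2 is unaffected so carries F and received f from I-2 (X^f X^f), so II-2 is X^F X^f.
Their cross gives offspring ratios 1/2 X^F X^F : 1/2 X^F X^f. Conditioning on III-1 being unaffected, P(X^F X^f) = 1/2 / 1 = 1/2.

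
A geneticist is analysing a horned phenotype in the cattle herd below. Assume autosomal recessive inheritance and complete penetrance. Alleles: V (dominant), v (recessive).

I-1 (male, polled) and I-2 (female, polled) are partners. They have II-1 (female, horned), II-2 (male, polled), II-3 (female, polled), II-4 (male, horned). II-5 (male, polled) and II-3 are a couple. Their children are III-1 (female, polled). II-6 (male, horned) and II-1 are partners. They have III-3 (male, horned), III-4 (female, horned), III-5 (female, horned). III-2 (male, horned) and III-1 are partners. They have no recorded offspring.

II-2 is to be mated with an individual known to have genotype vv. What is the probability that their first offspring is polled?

2/3

I-1 is polled so carries V and passed v to II-1 (vv), so I-1 is Vv.
I-2 is polled so carries V and passed v to II-1 (vv), so I-2 is Vv.
II-2 is a polled offspring of I-1 (Vv) × I-2 (Vv), whose cross gives 1/4 VV : 1/2 Vv : 1/4 vv; conditioning on being polled, II-2 is VV with probability 1/3, Vv with probability 2/3.
Summing over parental genotype combinations, P(offspring is polled) = 1/3·1 + 2/3·1/2 = 2/3.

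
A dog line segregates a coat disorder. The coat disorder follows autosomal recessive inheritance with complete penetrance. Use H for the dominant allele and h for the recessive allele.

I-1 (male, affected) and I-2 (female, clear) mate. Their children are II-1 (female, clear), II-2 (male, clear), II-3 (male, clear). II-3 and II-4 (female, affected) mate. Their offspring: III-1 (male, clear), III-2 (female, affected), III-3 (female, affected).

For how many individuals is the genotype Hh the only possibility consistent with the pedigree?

4

Obligate heterozygotes: II-1 is clear so carries H and received h from I-1 (hh), so II-1 is Hh; II-2 is clear so carries H and received h from I-1 (hh), so II-2 is Hh; II-3 is clear so carries H and received h from I-1 (hh), so II-3 is Hh; III-1 is clear so carries H and received h from II-4 (hh), so III-1 is Hh.
Every other individual is either homozygous by phenotype or has at least one consistent homozygous assignment, so the count is 4.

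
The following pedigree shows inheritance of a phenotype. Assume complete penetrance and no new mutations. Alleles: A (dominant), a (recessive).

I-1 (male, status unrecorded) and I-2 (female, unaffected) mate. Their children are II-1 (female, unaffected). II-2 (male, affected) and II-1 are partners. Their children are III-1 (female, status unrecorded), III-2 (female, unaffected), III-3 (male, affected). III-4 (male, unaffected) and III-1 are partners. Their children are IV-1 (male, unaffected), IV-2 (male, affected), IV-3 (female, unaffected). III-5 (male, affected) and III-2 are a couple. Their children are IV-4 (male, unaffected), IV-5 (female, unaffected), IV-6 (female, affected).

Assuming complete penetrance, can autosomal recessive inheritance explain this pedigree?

Yes

A consistent assignment under autosomal recessive exists: I-1 AA, I-2 Aa, II-1 Aa, II-2 aa, III-1 Aa, III-2 Aa, III-3 aa, III-4 Aa, III-5 aa, IV-1 AA, IV-2 aa, IV-3 AA, IV-4 Aa, IV-5 Aa, IV-6 aa.
In this assignment every recorded phenotype matches its genotype and every non-founder's genotype is obtainable from its parents' genotypes, so the pedigree is consistent.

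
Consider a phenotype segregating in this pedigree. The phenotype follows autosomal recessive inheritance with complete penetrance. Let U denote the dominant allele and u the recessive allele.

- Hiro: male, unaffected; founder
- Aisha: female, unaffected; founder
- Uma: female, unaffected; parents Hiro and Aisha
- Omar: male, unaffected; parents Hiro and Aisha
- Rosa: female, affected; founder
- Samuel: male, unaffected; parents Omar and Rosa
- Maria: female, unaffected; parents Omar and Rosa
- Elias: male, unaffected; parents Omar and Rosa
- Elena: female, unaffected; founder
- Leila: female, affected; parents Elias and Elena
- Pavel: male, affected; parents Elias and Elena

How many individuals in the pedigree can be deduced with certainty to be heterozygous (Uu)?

Obligate heterozygotes: Samuel is unaffected so carries U and received u from Rosa (uu), so Samuel is Uu; Maria is unaffected so carries U and received u from Rosa (uu), so Maria is Uu; Elias is unaffected so carries U and received u from Rosa (uu), so Elias is Uu; Elena is unaffected so carries U and passed u to Leila (uu), so Elena is Uu.
Every other individual is either homozygous by phenotype or has at least one consistent homozygous assignment, so the count is 4.

4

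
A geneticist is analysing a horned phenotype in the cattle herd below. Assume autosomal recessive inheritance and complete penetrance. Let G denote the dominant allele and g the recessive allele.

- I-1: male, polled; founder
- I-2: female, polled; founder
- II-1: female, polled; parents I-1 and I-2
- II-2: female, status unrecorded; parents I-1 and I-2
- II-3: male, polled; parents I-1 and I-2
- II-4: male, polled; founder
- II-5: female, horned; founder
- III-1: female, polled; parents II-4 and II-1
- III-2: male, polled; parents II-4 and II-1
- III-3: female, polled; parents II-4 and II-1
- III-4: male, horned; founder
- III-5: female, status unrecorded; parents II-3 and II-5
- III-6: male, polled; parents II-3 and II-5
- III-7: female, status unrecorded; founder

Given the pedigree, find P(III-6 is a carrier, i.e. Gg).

1

III-6 is polled so carries G and received g from II-5 (gg), so III-6 is Gg, giving P(Gg) = 1.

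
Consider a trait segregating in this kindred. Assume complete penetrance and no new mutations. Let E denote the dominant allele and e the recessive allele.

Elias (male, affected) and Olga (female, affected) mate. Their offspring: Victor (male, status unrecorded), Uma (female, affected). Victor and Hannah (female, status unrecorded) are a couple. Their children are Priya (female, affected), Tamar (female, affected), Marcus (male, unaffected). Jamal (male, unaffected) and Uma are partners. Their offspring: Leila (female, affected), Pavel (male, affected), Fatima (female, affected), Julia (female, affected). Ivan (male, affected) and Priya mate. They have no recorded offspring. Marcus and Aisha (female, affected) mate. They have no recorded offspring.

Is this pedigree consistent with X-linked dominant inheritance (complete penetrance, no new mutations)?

Yes

A consistent assignment under X-linked dominant exists: Elias X^E Y, Olga X^E X^E, Victor X^E Y, Uma X^E X^E, Hannah X^E X^e, Jamal X^e Y, Priya X^E X^E, Tamar X^E X^E, Marcus X^e Y, Ivan X^E Y, Aisha X^E X^E, Leila X^E X^e, Pavel X^E Y, Fatima X^E X^e, Julia X^E X^e.
In this assignment every recorded phenotype matches its genotype and every non-founder's genotype is obtainable from its parents' genotypes, so the pedigree is consistent.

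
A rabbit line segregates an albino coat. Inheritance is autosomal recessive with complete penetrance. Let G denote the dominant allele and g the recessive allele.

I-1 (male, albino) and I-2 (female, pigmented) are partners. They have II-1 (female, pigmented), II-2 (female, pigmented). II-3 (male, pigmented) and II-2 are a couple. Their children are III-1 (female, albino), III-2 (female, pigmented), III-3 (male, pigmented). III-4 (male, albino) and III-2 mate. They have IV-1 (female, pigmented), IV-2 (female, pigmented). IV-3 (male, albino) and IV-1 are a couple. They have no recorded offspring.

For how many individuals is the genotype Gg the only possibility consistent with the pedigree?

Obligate heterozygotes: II-1 is pigmented so carries G and received g from I-1 (gg), so II-1 is Gg; II-2 is pigmented so carries G and received g from I-1 (gg), so II-2 is Gg; II-3 is pigmented so carries G and passed g to III-1 (gg), so II-3 is Gg; IV-1 is pigmented so carries G and received g from III-4 (gg), so IV-1 is Gg; IV-2 is pigmented so carries G and received g from III-4 (gg), so IV-2 is Gg.
Every other individual is either homozygous by phenotype or has at least one consistent homozygous assignment, so the count is 5.

5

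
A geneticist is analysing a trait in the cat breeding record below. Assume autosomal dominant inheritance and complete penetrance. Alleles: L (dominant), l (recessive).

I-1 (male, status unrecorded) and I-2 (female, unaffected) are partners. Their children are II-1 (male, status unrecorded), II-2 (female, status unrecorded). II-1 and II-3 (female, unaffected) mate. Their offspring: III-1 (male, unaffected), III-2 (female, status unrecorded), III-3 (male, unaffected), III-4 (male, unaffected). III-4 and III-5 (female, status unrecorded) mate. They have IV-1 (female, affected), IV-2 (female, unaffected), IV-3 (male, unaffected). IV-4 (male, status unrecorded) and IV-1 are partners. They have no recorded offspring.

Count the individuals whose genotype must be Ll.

Obligate heterozygotes: III-5 passed L to IV-1 (Ll, whose l came from III-4) and passed l to IV-2 (ll), so III-5 is Ll; IV-1 is affected so carries L and received l from III-4 (ll), so IV-1 is Ll.
Every other individual is either homozygous by phenotype or has at least one consistent homozygous assignment, so the count is 2.

2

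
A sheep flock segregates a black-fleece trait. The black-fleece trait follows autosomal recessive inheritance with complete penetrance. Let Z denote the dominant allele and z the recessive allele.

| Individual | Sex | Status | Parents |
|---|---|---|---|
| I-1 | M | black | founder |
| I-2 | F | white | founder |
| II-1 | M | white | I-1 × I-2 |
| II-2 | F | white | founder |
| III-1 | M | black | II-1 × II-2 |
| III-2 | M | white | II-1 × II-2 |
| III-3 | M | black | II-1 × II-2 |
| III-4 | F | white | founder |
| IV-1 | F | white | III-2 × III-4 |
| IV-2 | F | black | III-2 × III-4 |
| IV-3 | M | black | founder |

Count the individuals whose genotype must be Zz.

4

Obligate heterozygotes: II-1 is white so carries Z and received z from I-1 (zz), so II-1 is Zz; II-2 is white so carries Z and passed z to III-1 (zz), so II-2 is Zz; III-2 is white so carries Z and passed z to IV-2 (zz), so III-2 is Zz; III-4 is white so carries Z and passed z to IV-2 (zz), so III-4 is Zz.
Every other individual is either homozygous by phenotype or has at least one consistent homozygous assignment, so the count is 4.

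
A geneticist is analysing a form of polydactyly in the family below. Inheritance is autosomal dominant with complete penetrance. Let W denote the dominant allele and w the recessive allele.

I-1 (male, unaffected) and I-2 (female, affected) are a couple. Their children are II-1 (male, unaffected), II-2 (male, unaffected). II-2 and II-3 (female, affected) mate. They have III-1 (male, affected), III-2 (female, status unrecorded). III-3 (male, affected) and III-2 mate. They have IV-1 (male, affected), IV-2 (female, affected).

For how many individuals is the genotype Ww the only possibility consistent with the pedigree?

2

Obligate heterozygotes: I-2 is affected so carries W and passed w to II-1 (ww), so I-2 is Ww; III-1 is affected so carries W and received w from II-2 (ww), so III-1 is Ww.
Every other individual is either homozygous by phenotype or has at least one consistent homozygous assignment, so the count is 2.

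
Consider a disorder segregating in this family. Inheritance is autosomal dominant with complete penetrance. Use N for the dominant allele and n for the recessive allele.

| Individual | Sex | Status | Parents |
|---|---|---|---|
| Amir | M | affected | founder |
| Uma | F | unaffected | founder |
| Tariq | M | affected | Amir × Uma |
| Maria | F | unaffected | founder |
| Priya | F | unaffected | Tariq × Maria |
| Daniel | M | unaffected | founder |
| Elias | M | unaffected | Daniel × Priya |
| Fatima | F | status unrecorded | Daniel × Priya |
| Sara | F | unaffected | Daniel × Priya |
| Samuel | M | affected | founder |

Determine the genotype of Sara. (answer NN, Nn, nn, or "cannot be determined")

nn

Sara is unaffected, so Sara is nn.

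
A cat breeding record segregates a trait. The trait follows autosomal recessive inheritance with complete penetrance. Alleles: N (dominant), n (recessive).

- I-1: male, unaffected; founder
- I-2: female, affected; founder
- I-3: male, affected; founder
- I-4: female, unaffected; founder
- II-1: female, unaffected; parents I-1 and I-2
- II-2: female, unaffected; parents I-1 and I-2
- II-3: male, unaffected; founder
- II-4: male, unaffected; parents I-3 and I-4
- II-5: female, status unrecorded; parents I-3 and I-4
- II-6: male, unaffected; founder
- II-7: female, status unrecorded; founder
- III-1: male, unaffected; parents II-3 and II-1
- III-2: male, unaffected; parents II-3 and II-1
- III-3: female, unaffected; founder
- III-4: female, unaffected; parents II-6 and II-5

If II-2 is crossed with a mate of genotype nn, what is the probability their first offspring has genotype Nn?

1/2

II-2 is unaffected so carries N and received n from I-2 (nn), so II-2 is Nn.
The cross gives 1/2 Nn : 1/2 nn, so P(offspring has genotype Nn) = 1/2.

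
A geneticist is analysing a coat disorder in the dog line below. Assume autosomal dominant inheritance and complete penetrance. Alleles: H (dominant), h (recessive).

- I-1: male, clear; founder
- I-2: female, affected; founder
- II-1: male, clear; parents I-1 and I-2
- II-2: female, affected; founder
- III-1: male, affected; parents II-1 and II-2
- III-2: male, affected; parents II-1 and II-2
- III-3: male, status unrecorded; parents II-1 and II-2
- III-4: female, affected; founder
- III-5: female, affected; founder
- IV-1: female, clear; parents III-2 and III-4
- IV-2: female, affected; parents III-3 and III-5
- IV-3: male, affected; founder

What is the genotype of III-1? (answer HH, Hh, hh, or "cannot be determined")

Hh

From phenotype alone, III-1 is HH or Hh.
III-1 is affected so carries H and received h from II-1 (hh), so III-1 is Hh.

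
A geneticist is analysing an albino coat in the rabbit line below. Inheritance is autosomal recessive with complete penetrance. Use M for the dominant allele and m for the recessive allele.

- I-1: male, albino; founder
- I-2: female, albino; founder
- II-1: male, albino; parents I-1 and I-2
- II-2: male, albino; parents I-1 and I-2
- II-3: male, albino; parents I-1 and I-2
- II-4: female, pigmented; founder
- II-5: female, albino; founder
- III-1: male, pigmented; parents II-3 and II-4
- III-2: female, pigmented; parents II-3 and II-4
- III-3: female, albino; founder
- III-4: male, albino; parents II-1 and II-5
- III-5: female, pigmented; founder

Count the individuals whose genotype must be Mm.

2

Obligate heterozygotes: III-1 is pigmented so carries M and received m from II-3 (mm), so III-1 is Mm; III-2 is pigmented so carries M and received m from II-3 (mm), so III-2 is Mm.
Every other individual is either homozygous by phenotype or has at least one consistent homozygous assignment, so the count is 2.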